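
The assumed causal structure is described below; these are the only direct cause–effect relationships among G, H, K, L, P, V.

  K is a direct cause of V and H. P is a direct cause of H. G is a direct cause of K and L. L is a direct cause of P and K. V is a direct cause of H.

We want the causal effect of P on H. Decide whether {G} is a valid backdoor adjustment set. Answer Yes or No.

Backdoor paths from P to H (paths whose first edge points into P):
  P1: P <- L <- G -> K -> V -> H
  P2: P <- L <- G -> K -> H
  P3: P <- L -> K -> V -> H
  P4: P <- L -> K -> H
Condition 1 (no descendant of P in the set): holds — descendants of P are {H}; none are in {G}.
Condition 2 (every backdoor path blocked by {G}):
  P1: blocked at fork node G ∈ conditioning set.
  P2: blocked at fork node G ∈ conditioning set.
  P3: open — no interior node is in the conditioning set.
  P4: open — no interior node is in the conditioning set.
{G} does not satisfy the backdoor criterion.

No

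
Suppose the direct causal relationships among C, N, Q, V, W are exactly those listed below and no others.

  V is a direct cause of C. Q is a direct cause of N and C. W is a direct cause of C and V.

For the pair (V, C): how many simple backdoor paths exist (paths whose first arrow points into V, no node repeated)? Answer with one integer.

A backdoor path from V to C is any simple undirected path whose first edge points into V (i.e. leaves V via a parent).
Parents of V: {W}.
Enumerating:
  P1: V <- W -> C
That exhausts the simple backdoor paths. Count: 1.

1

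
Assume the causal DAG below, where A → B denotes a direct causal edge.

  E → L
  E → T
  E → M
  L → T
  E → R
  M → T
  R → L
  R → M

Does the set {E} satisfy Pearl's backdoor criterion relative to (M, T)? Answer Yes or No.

No

Backdoor paths from M to T (paths whose first edge points into M):
  P1: M <- E -> R -> L -> T
  P2: M <- E -> L -> T
  P3: M <- E -> T
  P4: M <- R <- E -> L -> T
  P5: M <- R <- E -> T
  P6: M <- R -> L <- E -> T
  P7: M <- R -> L -> T
Condition 1 (no descendant of M in the set): holds — descendants of M are {T}; none are in {E}.
Condition 2 (every backdoor path blocked by {E}):
  P1: blocked at fork node E ∈ conditioning set.
  P2: blocked at fork node E ∈ conditioning set.
  P3: blocked at fork node E ∈ conditioning set.
  P4: blocked at fork node E ∈ conditioning set.
  P5: blocked at fork node E ∈ conditioning set.
  P6: blocked at collider L (neither it nor any descendant is in the conditioning set).
  P7: open — no interior node is in the conditioning set.
{E} does not satisfy the backdoor criterion.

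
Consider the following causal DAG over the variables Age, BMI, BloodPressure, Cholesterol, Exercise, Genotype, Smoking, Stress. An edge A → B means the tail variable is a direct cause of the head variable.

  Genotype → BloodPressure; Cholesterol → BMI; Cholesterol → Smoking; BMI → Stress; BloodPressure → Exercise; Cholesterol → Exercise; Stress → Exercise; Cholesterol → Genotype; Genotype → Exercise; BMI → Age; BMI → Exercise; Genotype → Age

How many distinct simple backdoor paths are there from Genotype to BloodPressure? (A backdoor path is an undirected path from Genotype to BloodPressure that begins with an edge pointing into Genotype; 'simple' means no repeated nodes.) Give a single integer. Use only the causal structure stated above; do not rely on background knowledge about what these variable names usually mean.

A backdoor path from Genotype to BloodPressure is any simple undirected path whose first edge points into Genotype (i.e. leaves Genotype via a parent).
Parents of Genotype: {Cholesterol}.
Enumerating:
  P1: Genotype <- Cholesterol -> BMI -> Stress -> Exercise <- BloodPressure
  P2: Genotype <- Cholesterol -> BMI -> Exercise <- BloodPressure
  P3: Genotype <- Cholesterol -> Exercise <- BloodPressure
That exhausts the simple backdoor paths. Count: 3.

3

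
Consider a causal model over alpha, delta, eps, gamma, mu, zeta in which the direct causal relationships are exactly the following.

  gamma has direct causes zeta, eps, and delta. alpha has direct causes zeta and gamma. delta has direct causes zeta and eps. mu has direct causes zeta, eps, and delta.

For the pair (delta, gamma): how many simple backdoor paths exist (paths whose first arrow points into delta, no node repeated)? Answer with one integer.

6

A backdoor path from delta to gamma is any simple undirected path whose first edge points into delta (i.e. leaves delta via a parent).
Parents of delta: {eps, zeta}.
Enumerating:
  P1: delta <- zeta -> mu <- eps -> gamma
  P2: delta <- zeta -> gamma
  P3: delta <- zeta -> alpha <- gamma
  P4: delta <- eps -> mu <- zeta -> gamma
  P5: delta <- eps -> mu <- zeta -> alpha <- gamma
  P6: delta <- eps -> gamma
That exhausts the simple backdoor paths. Count: 6.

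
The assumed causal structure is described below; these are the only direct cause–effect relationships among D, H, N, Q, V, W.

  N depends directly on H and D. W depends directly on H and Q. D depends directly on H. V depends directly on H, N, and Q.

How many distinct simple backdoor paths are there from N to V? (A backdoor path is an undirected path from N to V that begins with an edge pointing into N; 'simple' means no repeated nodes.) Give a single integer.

A backdoor path from N to V is any simple undirected path whose first edge points into N (i.e. leaves N via a parent).
Parents of N: {D, H}.
Enumerating:
  P1: N <- H -> V
  P2: N <- H -> W <- Q -> V
  P3: N <- D <- H -> V
  P4: N <- D <- H -> W <- Q -> V
That exhausts the simple backdoor paths. Count: 4.

4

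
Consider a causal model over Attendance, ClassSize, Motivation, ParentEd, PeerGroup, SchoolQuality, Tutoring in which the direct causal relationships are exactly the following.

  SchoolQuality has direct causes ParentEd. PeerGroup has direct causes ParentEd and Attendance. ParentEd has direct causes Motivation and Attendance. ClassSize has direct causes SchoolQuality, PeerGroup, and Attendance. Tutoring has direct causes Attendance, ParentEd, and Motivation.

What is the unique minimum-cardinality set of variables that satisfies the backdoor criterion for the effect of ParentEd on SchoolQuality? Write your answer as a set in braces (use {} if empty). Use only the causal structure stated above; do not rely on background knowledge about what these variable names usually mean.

Variables eligible for adjustment (non-descendants of ParentEd, excluding ParentEd and SchoolQuality): {Attendance, Motivation}.
Backdoor paths from ParentEd to SchoolQuality:
  P1: ParentEd <- Attendance -> PeerGroup -> ClassSize <- SchoolQuality
  P2: ParentEd <- Attendance -> ClassSize <- SchoolQuality
  P3: ParentEd <- Motivation -> Tutoring <- Attendance -> PeerGroup -> ClassSize <- SchoolQuality
  P4: ParentEd <- Motivation -> Tutoring <- Attendance -> ClassSize <- SchoolQuality
Each backdoor path contains an unconditioned collider, so every path is already blocked with the empty conditioning set:
  P1: blocked at collider ClassSize (neither it nor any descendant is in the conditioning set).
  P2: blocked at collider ClassSize (neither it nor any descendant is in the conditioning set).
  P3: blocked at collider Tutoring (neither it nor any descendant is in the conditioning set).
  P4: blocked at collider Tutoring (neither it nor any descendant is in the conditioning set).
The empty set is therefore the unique smallest valid set.

{}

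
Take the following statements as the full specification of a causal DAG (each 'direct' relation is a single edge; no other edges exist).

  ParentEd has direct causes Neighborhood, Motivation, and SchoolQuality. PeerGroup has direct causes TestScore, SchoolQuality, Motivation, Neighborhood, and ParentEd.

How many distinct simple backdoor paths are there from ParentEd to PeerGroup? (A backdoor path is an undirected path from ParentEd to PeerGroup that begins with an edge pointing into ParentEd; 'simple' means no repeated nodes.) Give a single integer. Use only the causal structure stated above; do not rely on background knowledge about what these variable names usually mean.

3

A backdoor path from ParentEd to PeerGroup is any simple undirected path whose first edge points into ParentEd (i.e. leaves ParentEd via a parent).
Parents of ParentEd: {Motivation, Neighborhood, SchoolQuality}.
Enumerating:
  P1: ParentEd <- Motivation -> PeerGroup
  P2: ParentEd <- Neighborhood -> PeerGroup
  P3: ParentEd <- SchoolQuality -> PeerGroup
That exhausts the simple backdoor paths. Count: 3.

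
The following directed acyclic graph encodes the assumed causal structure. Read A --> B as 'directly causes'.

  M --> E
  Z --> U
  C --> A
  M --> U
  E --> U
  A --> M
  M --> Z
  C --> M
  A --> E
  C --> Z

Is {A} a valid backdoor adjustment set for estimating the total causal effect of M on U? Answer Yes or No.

Backdoor paths from M to U (paths whose first edge points into M):
  P1: M <- C -> A -> E -> U
  P2: M <- C -> Z -> U
  P3: M <- A <- C -> Z -> U
  P4: M <- A -> E -> U
Condition 1 (no descendant of M in the set): holds — descendants of M are {E, U, Z}; none are in {A}.
Condition 2 (every backdoor path blocked by {A}):
  P1: blocked at chain node A ∈ conditioning set.
  P2: open — no interior node is in the conditioning set.
  P3: blocked at chain node A ∈ conditioning set.
  P4: blocked at fork node A ∈ conditioning set.
{A} does not satisfy the backdoor criterion.

No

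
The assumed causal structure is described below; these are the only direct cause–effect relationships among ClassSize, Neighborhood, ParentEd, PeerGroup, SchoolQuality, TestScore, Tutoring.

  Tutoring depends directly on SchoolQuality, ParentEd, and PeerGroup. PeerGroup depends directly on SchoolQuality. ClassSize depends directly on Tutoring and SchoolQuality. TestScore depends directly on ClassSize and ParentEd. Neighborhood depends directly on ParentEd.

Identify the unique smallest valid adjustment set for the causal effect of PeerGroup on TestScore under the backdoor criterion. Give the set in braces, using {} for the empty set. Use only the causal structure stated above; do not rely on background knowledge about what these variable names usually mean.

Variables eligible for adjustment (non-descendants of PeerGroup, excluding PeerGroup and TestScore): {Neighborhood, ParentEd, SchoolQuality}.
Backdoor paths from PeerGroup to TestScore:
  P1: PeerGroup <- SchoolQuality -> Tutoring <- ParentEd -> TestScore
  P2: PeerGroup <- SchoolQuality -> Tutoring -> ClassSize -> TestScore
  P3: PeerGroup <- SchoolQuality -> ClassSize <- Tutoring <- ParentEd -> TestScore
  P4: PeerGroup <- SchoolQuality -> ClassSize -> TestScore
The empty set is not sufficient: P2 (PeerGroup <- SchoolQuality -> Tutoring -> ClassSize -> TestScore) has no collider blocking it and no conditioned non-collider, so it is open.
Try {SchoolQuality}:
  P1: blocked at fork node SchoolQuality ∈ conditioning set.
  P2: blocked at fork node SchoolQuality ∈ conditioning set.
  P3: blocked at fork node SchoolQuality ∈ conditioning set.
  P4: blocked at fork node SchoolQuality ∈ conditioning set.
{SchoolQuality} contains no descendant of PeerGroup and blocks every backdoor path.
No other singleton works — e.g. {ParentEd} leaves P2 open — so {SchoolQuality} is the unique smallest valid adjustment set.

{SchoolQuality}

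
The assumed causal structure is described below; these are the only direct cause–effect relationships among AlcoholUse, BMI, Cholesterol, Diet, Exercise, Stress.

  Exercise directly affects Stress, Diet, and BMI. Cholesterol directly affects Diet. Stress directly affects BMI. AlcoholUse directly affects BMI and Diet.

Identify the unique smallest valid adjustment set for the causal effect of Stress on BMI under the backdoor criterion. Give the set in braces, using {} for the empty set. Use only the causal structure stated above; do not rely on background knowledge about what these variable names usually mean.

{Exercise}

Variables eligible for adjustment (non-descendants of Stress, excluding Stress and BMI): {AlcoholUse, Cholesterol, Diet, Exercise}.
Backdoor paths from Stress to BMI:
  P1: Stress <- Exercise -> BMI
  P2: Stress <- Exercise -> Diet <- AlcoholUse -> BMI
The empty set is not sufficient: P1 (Stress <- Exercise -> BMI) has no collider blocking it and no conditioned non-collider, so it is open.
Try {Exercise}:
  P1: blocked at fork node Exercise ∈ conditioning set.
  P2: blocked at fork node Exercise ∈ conditioning set.
{Exercise} contains no descendant of Stress and blocks every backdoor path.
No other singleton works — e.g. {AlcoholUse} leaves P1 open — so {Exercise} is the unique smallest valid adjustment set.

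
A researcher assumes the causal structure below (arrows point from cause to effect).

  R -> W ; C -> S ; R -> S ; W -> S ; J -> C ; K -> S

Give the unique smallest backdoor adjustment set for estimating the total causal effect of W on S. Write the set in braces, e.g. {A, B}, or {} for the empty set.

Variables eligible for adjustment (non-descendants of W, excluding W and S): {C, J, K, R}.
Backdoor paths from W to S:
  P1: W <- R -> S
The empty set is not sufficient: P1 (W <- R -> S) has no collider blocking it and no conditioned non-collider, so it is open.
Try {R}:
  P1: blocked at fork node R ∈ conditioning set.
{R} contains no descendant of W and blocks every backdoor path.
No other singleton works — e.g. {J} leaves P1 open — so {R} is the unique smallest valid adjustment set.

{R}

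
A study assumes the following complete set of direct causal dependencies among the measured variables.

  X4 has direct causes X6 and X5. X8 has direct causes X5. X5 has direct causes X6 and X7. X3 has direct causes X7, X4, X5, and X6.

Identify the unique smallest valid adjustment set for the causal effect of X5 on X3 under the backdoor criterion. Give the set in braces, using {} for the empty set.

Variables eligible for adjustment (non-descendants of X5, excluding X5 and X3): {X6, X7}.
Backdoor paths from X5 to X3:
  P1: X5 <- X6 -> X4 -> X3
  P2: X5 <- X6 -> X3
  P3: X5 <- X7 -> X3
The empty set is not sufficient: P1 (X5 <- X6 -> X4 -> X3) has no collider blocking it and no conditioned non-collider, so it is open.
Try {X6, X7}:
  P1: blocked at fork node X6 ∈ conditioning set.
  P2: blocked at fork node X6 ∈ conditioning set.
  P3: blocked at fork node X7 ∈ conditioning set.
{X6, X7} contains no descendant of X5 and blocks every backdoor path.
Every element of {X6, X7} is needed (dropping X6 leaves P1 open; dropping X7 leaves P3 open), so no proper subset is valid.
Among all size-2 subsets of the eligible variables, only {X6, X7} blocks every backdoor path, so it is the unique smallest valid adjustment set.

{X6, X7}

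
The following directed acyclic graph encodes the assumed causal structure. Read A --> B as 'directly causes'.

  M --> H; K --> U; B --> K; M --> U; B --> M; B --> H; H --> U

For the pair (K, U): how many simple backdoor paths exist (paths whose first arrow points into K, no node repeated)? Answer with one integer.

4

A backdoor path from K to U is any simple undirected path whose first edge points into K (i.e. leaves K via a parent).
Parents of K: {B}.
Enumerating:
  P1: K <- B -> M -> H -> U
  P2: K <- B -> M -> U
  P3: K <- B -> H <- M -> U
  P4: K <- B -> H -> U
That exhausts the simple backdoor paths. Count: 4.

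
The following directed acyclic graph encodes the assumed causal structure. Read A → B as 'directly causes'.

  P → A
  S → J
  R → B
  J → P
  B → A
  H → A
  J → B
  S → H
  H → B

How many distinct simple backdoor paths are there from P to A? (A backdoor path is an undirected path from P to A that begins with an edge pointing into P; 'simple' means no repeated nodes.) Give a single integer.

A backdoor path from P to A is any simple undirected path whose first edge points into P (i.e. leaves P via a parent).
Parents of P: {J}.
Enumerating:
  P1: P <- J <- S -> H -> B -> A
  P2: P <- J <- S -> H -> A
  P3: P <- J -> B <- H -> A
  P4: P <- J -> B -> A
That exhausts the simple backdoor paths. Count: 4.

4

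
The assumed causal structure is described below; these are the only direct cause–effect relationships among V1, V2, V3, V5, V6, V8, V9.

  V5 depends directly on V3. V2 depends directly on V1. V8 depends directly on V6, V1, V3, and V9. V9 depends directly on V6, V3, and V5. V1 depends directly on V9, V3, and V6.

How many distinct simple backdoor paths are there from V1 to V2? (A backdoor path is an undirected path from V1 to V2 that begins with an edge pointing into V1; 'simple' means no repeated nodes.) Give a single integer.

0

A backdoor path from V1 to V2 is any simple undirected path whose first edge points into V1 (i.e. leaves V1 via a parent).
Parents of V1: {V3, V6, V9}.
No simple path from any parent of V1 reaches V2 without revisiting V1, so there are no backdoor paths.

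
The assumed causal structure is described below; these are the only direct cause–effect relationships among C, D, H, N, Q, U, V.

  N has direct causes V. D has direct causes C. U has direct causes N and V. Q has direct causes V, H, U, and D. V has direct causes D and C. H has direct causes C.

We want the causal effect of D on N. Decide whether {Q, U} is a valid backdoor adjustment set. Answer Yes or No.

No

Backdoor paths from D to N (paths whose first edge points into D):
  P1: D <- C -> V -> N
  P2: D <- C -> V -> U <- N
  P3: D <- C -> V -> Q <- U <- N
  P4: D <- C -> H -> Q <- V -> N
  P5: D <- C -> H -> Q <- V -> U <- N
  P6: D <- C -> H -> Q <- U <- V -> N
  P7: D <- C -> H -> Q <- U <- N
Condition 1 (no descendant of D in the set): FAILS — Q and U are descendants of D.
Condition 2 (every backdoor path blocked by {Q, U}):
  P1: open — no interior node is in the conditioning set.
  P2: open — collider(s) U are conditioned on (or have a conditioned descendant) and no non-collider on the path is in the set.
  P3: blocked at chain node U ∈ conditioning set.
  P4: open — collider(s) Q are conditioned on (or have a conditioned descendant) and no non-collider on the path is in the set.
  P5: open — collider(s) Q, U are conditioned on (or have a conditioned descendant) and no non-collider on the path is in the set.
  P6: blocked at chain node U ∈ conditioning set.
  P7: blocked at chain node U ∈ conditioning set.
{Q, U} does not satisfy the backdoor criterion.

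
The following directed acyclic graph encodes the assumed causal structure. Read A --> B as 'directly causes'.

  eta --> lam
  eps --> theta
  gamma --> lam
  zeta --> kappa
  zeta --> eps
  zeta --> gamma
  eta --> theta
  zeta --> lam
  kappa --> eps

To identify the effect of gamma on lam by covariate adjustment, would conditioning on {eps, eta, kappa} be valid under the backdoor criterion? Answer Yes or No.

Backdoor paths from gamma to lam (paths whose first edge points into gamma):
  P1: gamma <- zeta -> kappa -> eps -> theta <- eta -> lam
  P2: gamma <- zeta -> eps -> theta <- eta -> lam
  P3: gamma <- zeta -> lam
Condition 1 (no descendant of gamma in the set): holds — descendants of gamma are {lam}; none are in {eps, eta, kappa}.
Condition 2 (every backdoor path blocked by {eps, eta, kappa}):
  P1: blocked at chain node kappa ∈ conditioning set.
  P2: blocked at chain node eps ∈ conditioning set.
  P3: open — no interior node is in the conditioning set.
{eps, eta, kappa} does not satisfy the backdoor criterion.

No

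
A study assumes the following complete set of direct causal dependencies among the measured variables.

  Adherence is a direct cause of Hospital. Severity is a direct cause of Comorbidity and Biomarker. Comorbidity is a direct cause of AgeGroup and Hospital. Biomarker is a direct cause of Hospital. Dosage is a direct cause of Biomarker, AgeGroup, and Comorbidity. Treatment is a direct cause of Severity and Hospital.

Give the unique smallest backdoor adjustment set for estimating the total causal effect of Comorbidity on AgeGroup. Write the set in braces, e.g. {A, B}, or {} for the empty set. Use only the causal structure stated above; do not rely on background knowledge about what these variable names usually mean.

{Dosage}

Variables eligible for adjustment (non-descendants of Comorbidity, excluding Comorbidity and AgeGroup): {Adherence, Biomarker, Dosage, Severity, Treatment}.
Backdoor paths from Comorbidity to AgeGroup:
  P1: Comorbidity <- Dosage -> AgeGroup
  P2: Comorbidity <- Severity <- Treatment -> Hospital <- Biomarker <- Dosage -> AgeGroup
  P3: Comorbidity <- Severity -> Biomarker <- Dosage -> AgeGroup
The empty set is not sufficient: P1 (Comorbidity <- Dosage -> AgeGroup) has no collider blocking it and no conditioned non-collider, so it is open.
Try {Dosage}:
  P1: blocked at fork node Dosage ∈ conditioning set.
  P2: blocked at collider Hospital (neither it nor any descendant is in the conditioning set).
  P3: blocked at collider Biomarker (neither it nor any descendant is in the conditioning set).
{Dosage} contains no descendant of Comorbidity and blocks every backdoor path.
No other singleton works — e.g. {Treatment} leaves P1 open — so {Dosage} is the unique smallest valid adjustment set.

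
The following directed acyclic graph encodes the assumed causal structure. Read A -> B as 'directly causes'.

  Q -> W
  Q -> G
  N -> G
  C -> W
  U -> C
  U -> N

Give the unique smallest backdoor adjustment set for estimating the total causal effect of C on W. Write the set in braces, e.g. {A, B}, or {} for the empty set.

{}

Variables eligible for adjustment (non-descendants of C, excluding C and W): {G, N, Q, U}.
Backdoor paths from C to W:
  P1: C <- U -> N -> G <- Q -> W
Each backdoor path contains an unconditioned collider, so every path is already blocked with the empty conditioning set:
  P1: blocked at collider G (neither it nor any descendant is in the conditioning set).
The empty set is therefore the unique smallest valid set.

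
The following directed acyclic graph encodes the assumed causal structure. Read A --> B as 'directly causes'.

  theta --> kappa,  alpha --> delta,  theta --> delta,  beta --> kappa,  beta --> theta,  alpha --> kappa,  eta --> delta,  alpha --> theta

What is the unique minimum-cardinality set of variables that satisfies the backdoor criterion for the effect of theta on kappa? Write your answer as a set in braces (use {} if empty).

Variables eligible for adjustment (non-descendants of theta, excluding theta and kappa): {alpha, beta, eta}.
Backdoor paths from theta to kappa:
  P1: theta <- alpha -> kappa
  P2: theta <- beta -> kappa
The empty set is not sufficient: P1 (theta <- alpha -> kappa) has no collider blocking it and no conditioned non-collider, so it is open.
Try {alpha, beta}:
  P1: blocked at fork node alpha ∈ conditioning set.
  P2: blocked at fork node beta ∈ conditioning set.
{alpha, beta} contains no descendant of theta and blocks every backdoor path.
Every element of {alpha, beta} is needed (dropping alpha leaves P1 open; dropping beta leaves P2 open), so no proper subset is valid.
Among all size-2 subsets of the eligible variables, only {alpha, beta} blocks every backdoor path, so it is the unique smallest valid adjustment set.

{alpha, beta}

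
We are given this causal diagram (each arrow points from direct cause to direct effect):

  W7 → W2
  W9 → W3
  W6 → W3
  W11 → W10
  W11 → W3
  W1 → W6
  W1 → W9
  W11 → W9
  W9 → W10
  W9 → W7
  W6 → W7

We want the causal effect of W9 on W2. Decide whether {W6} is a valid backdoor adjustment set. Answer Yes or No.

Backdoor paths from W9 to W2 (paths whose first edge points into W9):
  P1: W9 <- W1 -> W6 -> W7 -> W2
  P2: W9 <- W11 -> W3 <- W6 -> W7 -> W2
Condition 1 (no descendant of W9 in the set): holds — descendants of W9 are {W10, W2, W3, W7}; none are in {W6}.
Condition 2 (every backdoor path blocked by {W6}):
  P1: blocked at chain node W6 ∈ conditioning set.
  P2: blocked at collider W3 (neither it nor any descendant is in the conditioning set).
{W6} satisfies the backdoor criterion.

Yes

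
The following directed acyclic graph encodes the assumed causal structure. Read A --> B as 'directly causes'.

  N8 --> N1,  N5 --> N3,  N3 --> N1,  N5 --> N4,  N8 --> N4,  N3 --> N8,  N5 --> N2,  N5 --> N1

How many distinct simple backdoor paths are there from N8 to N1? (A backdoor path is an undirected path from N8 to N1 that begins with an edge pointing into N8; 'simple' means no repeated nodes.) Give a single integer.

A backdoor path from N8 to N1 is any simple undirected path whose first edge points into N8 (i.e. leaves N8 via a parent).
Parents of N8: {N3}.
Enumerating:
  P1: N8 <- N3 <- N5 -> N1
  P2: N8 <- N3 -> N1
That exhausts the simple backdoor paths. Count: 2.

2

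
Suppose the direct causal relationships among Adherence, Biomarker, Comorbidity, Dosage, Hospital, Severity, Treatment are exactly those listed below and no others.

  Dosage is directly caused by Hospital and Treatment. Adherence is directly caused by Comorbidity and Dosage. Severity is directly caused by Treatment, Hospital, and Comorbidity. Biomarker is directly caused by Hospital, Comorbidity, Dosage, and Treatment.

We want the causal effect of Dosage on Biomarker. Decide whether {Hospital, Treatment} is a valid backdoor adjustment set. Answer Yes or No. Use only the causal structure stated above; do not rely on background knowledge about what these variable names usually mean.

Yes

Backdoor paths from Dosage to Biomarker (paths whose first edge points into Dosage):
  P1: Dosage <- Hospital -> Severity <- Comorbidity -> Biomarker
  P2: Dosage <- Hospital -> Severity <- Treatment -> Biomarker
  P3: Dosage <- Hospital -> Biomarker
  P4: Dosage <- Treatment -> Severity <- Comorbidity -> Biomarker
  P5: Dosage <- Treatment -> Severity <- Hospital -> Biomarker
  P6: Dosage <- Treatment -> Biomarker
Condition 1 (no descendant of Dosage in the set): holds — descendants of Dosage are {Adherence, Biomarker}; none are in {Hospital, Treatment}.
Condition 2 (every backdoor path blocked by {Hospital, Treatment}):
  P1: blocked at fork node Hospital ∈ conditioning set.
  P2: blocked at fork node Hospital ∈ conditioning set.
  P3: blocked at fork node Hospital ∈ conditioning set.
  P4: blocked at fork node Treatment ∈ conditioning set.
  P5: blocked at fork node Treatment ∈ conditioning set.
  P6: blocked at fork node Treatment ∈ conditioning set.
{Hospital, Treatment} satisfies the backdoor criterion.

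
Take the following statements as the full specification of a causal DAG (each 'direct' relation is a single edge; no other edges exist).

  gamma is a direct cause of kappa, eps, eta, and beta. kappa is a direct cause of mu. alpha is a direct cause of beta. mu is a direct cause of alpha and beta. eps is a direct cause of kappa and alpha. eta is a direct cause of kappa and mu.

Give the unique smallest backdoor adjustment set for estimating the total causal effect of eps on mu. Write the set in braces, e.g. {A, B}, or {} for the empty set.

Variables eligible for adjustment (non-descendants of eps, excluding eps and mu): {eta, gamma}.
Backdoor paths from eps to mu:
  P1: eps <- gamma -> eta -> kappa -> mu
  P2: eps <- gamma -> eta -> mu
  P3: eps <- gamma -> kappa <- eta -> mu
  P4: eps <- gamma -> kappa -> mu
  P5: eps <- gamma -> beta <- mu
  P6: eps <- gamma -> beta <- alpha <- mu
The empty set is not sufficient: P1 (eps <- gamma -> eta -> kappa -> mu) has no collider blocking it and no conditioned non-collider, so it is open.
Try {gamma}:
  P1: blocked at fork node gamma ∈ conditioning set.
  P2: blocked at fork node gamma ∈ conditioning set.
  P3: blocked at fork node gamma ∈ conditioning set.
  P4: blocked at fork node gamma ∈ conditioning set.
  P5: blocked at fork node gamma ∈ conditioning set.
  P6: blocked at fork node gamma ∈ conditioning set.
{gamma} contains no descendant of eps and blocks every backdoor path.
No other singleton works — e.g. {eta} leaves P4 open — so {gamma} is the unique smallest valid adjustment set.

{gamma}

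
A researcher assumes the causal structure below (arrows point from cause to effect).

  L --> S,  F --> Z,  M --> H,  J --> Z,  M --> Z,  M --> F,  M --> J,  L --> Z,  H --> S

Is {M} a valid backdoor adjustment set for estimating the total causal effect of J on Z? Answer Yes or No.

Yes

Backdoor paths from J to Z (paths whose first edge points into J):
  P1: J <- M -> F -> Z
  P2: J <- M -> Z
  P3: J <- M -> H -> S <- L -> Z
Condition 1 (no descendant of J in the set): holds — descendants of J are {Z}; none are in {M}.
Condition 2 (every backdoor path blocked by {M}):
  P1: blocked at fork node M ∈ conditioning set.
  P2: blocked at fork node M ∈ conditioning set.
  P3: blocked at fork node M ∈ conditioning set.
{M} satisfies the backdoor criterion.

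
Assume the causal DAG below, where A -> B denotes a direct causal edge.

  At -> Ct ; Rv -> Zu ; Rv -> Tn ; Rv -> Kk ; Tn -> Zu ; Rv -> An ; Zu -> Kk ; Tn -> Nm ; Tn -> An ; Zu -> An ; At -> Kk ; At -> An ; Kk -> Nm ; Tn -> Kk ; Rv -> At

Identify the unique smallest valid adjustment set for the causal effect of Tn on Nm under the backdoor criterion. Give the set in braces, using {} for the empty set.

Variables eligible for adjustment (non-descendants of Tn, excluding Tn and Nm): {At, Ct, Rv}.
Backdoor paths from Tn to Nm:
  P1: Tn <- Rv -> At -> Kk -> Nm
  P2: Tn <- Rv -> At -> An <- Zu -> Kk -> Nm
  P3: Tn <- Rv -> Zu -> Kk -> Nm
  P4: Tn <- Rv -> Zu -> An <- At -> Kk -> Nm
  P5: Tn <- Rv -> Kk -> Nm
  P6: Tn <- Rv -> An <- At -> Kk -> Nm
  P7: Tn <- Rv -> An <- Zu -> Kk -> Nm
The empty set is not sufficient: P1 (Tn <- Rv -> At -> Kk -> Nm) has no collider blocking it and no conditioned non-collider, so it is open.
Try {Rv}:
  P1: blocked at fork node Rv ∈ conditioning set.
  P2: blocked at fork node Rv ∈ conditioning set.
  P3: blocked at fork node Rv ∈ conditioning set.
  P4: blocked at fork node Rv ∈ conditioning set.
  P5: blocked at fork node Rv ∈ conditioning set.
  P6: blocked at fork node Rv ∈ conditioning set.
  P7: blocked at fork node Rv ∈ conditioning set.
{Rv} contains no descendant of Tn and blocks every backdoor path.
No other singleton works — e.g. {At} leaves P3 open — so {Rv} is the unique smallest valid adjustment set.

{Rv}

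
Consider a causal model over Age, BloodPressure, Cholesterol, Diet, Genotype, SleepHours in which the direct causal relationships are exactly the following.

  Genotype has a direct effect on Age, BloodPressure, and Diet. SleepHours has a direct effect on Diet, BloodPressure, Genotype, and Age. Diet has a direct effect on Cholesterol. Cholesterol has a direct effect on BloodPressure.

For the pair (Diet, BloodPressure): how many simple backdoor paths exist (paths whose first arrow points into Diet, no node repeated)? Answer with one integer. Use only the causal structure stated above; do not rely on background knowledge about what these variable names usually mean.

A backdoor path from Diet to BloodPressure is any simple undirected path whose first edge points into Diet (i.e. leaves Diet via a parent).
Parents of Diet: {Genotype, SleepHours}.
Enumerating:
  P1: Diet <- SleepHours -> Genotype -> BloodPressure
  P2: Diet <- SleepHours -> Age <- Genotype -> BloodPressure
  P3: Diet <- SleepHours -> BloodPressure
  P4: Diet <- Genotype <- SleepHours -> BloodPressure
  P5: Diet <- Genotype -> Age <- SleepHours -> BloodPressure
  P6: Diet <- Genotype -> BloodPressure
That exhausts the simple backdoor paths. Count: 6.

6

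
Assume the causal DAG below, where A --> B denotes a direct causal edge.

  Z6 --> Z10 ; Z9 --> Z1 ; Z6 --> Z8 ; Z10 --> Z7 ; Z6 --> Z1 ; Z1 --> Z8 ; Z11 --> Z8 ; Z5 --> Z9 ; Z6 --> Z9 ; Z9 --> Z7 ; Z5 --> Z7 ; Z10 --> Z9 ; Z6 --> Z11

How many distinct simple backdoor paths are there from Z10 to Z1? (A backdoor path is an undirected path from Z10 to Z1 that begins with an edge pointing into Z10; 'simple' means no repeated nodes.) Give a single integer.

A backdoor path from Z10 to Z1 is any simple undirected path whose first edge points into Z10 (i.e. leaves Z10 via a parent).
Parents of Z10: {Z6}.
Enumerating:
  P1: Z10 <- Z6 -> Z11 -> Z8 <- Z1
  P2: Z10 <- Z6 -> Z9 -> Z1
  P3: Z10 <- Z6 -> Z1
  P4: Z10 <- Z6 -> Z8 <- Z1
That exhausts the simple backdoor paths. Count: 4.

4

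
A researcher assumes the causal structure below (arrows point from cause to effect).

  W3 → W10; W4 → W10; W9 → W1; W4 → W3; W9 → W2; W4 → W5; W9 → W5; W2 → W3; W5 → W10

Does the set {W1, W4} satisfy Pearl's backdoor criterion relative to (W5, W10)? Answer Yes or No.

No

Backdoor paths from W5 to W10 (paths whose first edge points into W5):
  P1: W5 <- W9 -> W2 -> W3 <- W4 -> W10
  P2: W5 <- W9 -> W2 -> W3 -> W10
  P3: W5 <- W4 -> W3 -> W10
  P4: W5 <- W4 -> W10
Condition 1 (no descendant of W5 in the set): holds — descendants of W5 are {W10}; none are in {W1, W4}.
Condition 2 (every backdoor path blocked by {W1, W4}):
  P1: blocked at collider W3 (neither it nor any descendant is in the conditioning set).
  P2: open — no interior node is in the conditioning set.
  P3: blocked at fork node W4 ∈ conditioning set.
  P4: blocked at fork node W4 ∈ conditioning set.
{W1, W4} does not satisfy the backdoor criterion.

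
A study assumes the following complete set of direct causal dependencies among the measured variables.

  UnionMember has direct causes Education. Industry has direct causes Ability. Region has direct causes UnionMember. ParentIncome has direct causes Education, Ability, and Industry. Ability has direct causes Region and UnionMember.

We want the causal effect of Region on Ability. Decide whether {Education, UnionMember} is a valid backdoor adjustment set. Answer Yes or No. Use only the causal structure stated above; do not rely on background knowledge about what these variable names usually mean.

Backdoor paths from Region to Ability (paths whose first edge points into Region):
  P1: Region <- UnionMember <- Education -> ParentIncome <- Ability
  P2: Region <- UnionMember <- Education -> ParentIncome <- Industry <- Ability
  P3: Region <- UnionMember -> Ability
Condition 1 (no descendant of Region in the set): holds — descendants of Region are {Ability, Industry, ParentIncome}; none are in {Education, UnionMember}.
Condition 2 (every backdoor path blocked by {Education, UnionMember}):
  P1: blocked at chain node UnionMember ∈ conditioning set.
  P2: blocked at chain node UnionMember ∈ conditioning set.
  P3: blocked at fork node UnionMember ∈ conditioning set.
{Education, UnionMember} satisfies the backdoor criterion.

Yes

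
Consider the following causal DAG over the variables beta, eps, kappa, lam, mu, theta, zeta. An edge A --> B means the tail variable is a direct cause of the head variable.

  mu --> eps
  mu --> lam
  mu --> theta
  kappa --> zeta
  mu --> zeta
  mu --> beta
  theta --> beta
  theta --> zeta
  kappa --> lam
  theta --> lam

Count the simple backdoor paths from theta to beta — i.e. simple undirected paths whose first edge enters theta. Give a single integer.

A backdoor path from theta to beta is any simple undirected path whose first edge points into theta (i.e. leaves theta via a parent).
Parents of theta: {mu}.
Enumerating:
  P1: theta <- mu -> beta
That exhausts the simple backdoor paths. Count: 1.

1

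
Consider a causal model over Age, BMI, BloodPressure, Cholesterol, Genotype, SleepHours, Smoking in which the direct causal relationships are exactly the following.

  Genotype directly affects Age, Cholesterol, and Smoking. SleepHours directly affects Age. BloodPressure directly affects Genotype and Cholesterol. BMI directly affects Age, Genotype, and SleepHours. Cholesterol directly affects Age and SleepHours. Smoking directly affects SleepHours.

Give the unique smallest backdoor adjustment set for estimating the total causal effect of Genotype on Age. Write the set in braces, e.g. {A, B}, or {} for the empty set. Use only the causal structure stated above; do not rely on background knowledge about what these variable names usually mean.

Variables eligible for adjustment (non-descendants of Genotype, excluding Genotype and Age): {BMI, BloodPressure}.
Backdoor paths from Genotype to Age:
  P1: Genotype <- BMI -> SleepHours <- Cholesterol -> Age
  P2: Genotype <- BMI -> SleepHours -> Age
  P3: Genotype <- BMI -> Age
  P4: Genotype <- BloodPressure -> Cholesterol -> SleepHours <- BMI -> Age
  P5: Genotype <- BloodPressure -> Cholesterol -> SleepHours -> Age
  P6: Genotype <- BloodPressure -> Cholesterol -> Age
The empty set is not sufficient: P2 (Genotype <- BMI -> SleepHours -> Age) has no collider blocking it and no conditioned non-collider, so it is open.
Try {BMI, BloodPressure}:
  P1: blocked at fork node BMI ∈ conditioning set.
  P2: blocked at fork node BMI ∈ conditioning set.
  P3: blocked at fork node BMI ∈ conditioning set.
  P4: blocked at fork node BloodPressure ∈ conditioning set.
  P5: blocked at fork node BloodPressure ∈ conditioning set.
  P6: blocked at fork node BloodPressure ∈ conditioning set.
{BMI, BloodPressure} contains no descendant of Genotype and blocks every backdoor path.
Every element of {BMI, BloodPressure} is needed (dropping BMI leaves P2 open; dropping BloodPressure leaves P5 open), so no proper subset is valid.
Among all size-2 subsets of the eligible variables, only {BMI, BloodPressure} blocks every backdoor path, so it is the unique smallest valid adjustment set.

{BMI, BloodPressure}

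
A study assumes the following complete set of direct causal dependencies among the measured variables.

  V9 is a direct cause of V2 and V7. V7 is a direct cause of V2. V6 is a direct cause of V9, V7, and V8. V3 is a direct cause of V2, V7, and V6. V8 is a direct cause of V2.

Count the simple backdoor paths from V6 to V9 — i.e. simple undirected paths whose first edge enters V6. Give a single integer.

A backdoor path from V6 to V9 is any simple undirected path whose first edge points into V6 (i.e. leaves V6 via a parent).
Parents of V6: {V3}.
Enumerating:
  P1: V6 <- V3 -> V7 <- V9
  P2: V6 <- V3 -> V7 -> V2 <- V9
  P3: V6 <- V3 -> V2 <- V9
  P4: V6 <- V3 -> V2 <- V7 <- V9
That exhausts the simple backdoor paths. Count: 4.

4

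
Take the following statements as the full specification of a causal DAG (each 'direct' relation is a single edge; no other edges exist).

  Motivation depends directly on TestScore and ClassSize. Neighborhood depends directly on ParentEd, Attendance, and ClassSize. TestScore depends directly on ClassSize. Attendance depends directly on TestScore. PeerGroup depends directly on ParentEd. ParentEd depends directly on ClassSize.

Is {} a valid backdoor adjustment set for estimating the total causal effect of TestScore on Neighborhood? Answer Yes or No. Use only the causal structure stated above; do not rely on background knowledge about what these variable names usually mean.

No

Backdoor paths from TestScore to Neighborhood (paths whose first edge points into TestScore):
  P1: TestScore <- ClassSize -> ParentEd -> Neighborhood
  P2: TestScore <- ClassSize -> Neighborhood
Condition 1 (no descendant of TestScore in the set): holds — descendants of TestScore are {Attendance, Motivation, Neighborhood}; none are in {}.
Condition 2 (every backdoor path blocked by {}):
  P1: open — no interior node is in the conditioning set.
  P2: open — no interior node is in the conditioning set.
{} does not satisfy the backdoor criterion.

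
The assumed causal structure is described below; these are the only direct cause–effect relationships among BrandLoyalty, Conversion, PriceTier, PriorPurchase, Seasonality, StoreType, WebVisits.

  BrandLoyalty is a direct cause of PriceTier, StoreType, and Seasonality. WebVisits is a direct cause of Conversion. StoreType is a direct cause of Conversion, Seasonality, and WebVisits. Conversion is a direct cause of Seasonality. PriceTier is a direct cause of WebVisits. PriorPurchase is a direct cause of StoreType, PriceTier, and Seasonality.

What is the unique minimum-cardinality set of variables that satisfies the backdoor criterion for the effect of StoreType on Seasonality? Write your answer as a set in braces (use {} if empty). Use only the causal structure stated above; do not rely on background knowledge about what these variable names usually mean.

{BrandLoyalty, PriorPurchase}

Variables eligible for adjustment (non-descendants of StoreType, excluding StoreType and Seasonality): {BrandLoyalty, PriceTier, PriorPurchase}.
Backdoor paths from StoreType to Seasonality:
  P1: StoreType <- BrandLoyalty -> PriceTier <- PriorPurchase -> Seasonality
  P2: StoreType <- BrandLoyalty -> PriceTier -> WebVisits -> Conversion -> Seasonality
  P3: StoreType <- BrandLoyalty -> Seasonality
  P4: StoreType <- PriorPurchase -> PriceTier <- BrandLoyalty -> Seasonality
  P5: StoreType <- PriorPurchase -> PriceTier -> WebVisits -> Conversion -> Seasonality
  P6: StoreType <- PriorPurchase -> Seasonality
The empty set is not sufficient: P2 (StoreType <- BrandLoyalty -> PriceTier -> WebVisits -> Conversion -> Seasonality) has no collider blocking it and no conditioned non-collider, so it is open.
Try {BrandLoyalty, PriorPurchase}:
  P1: blocked at fork node BrandLoyalty ∈ conditioning set.
  P2: blocked at fork node BrandLoyalty ∈ conditioning set.
  P3: blocked at fork node BrandLoyalty ∈ conditioning set.
  P4: blocked at fork node PriorPurchase ∈ conditioning set.
  P5: blocked at fork node PriorPurchase ∈ conditioning set.
  P6: blocked at fork node PriorPurchase ∈ conditioning set.
{BrandLoyalty, PriorPurchase} contains no descendant of StoreType and blocks every backdoor path.
Every element of {BrandLoyalty, PriorPurchase} is needed (dropping BrandLoyalty leaves P2 open; dropping PriorPurchase leaves P5 open), so no proper subset is valid.
Among all size-2 subsets of the eligible variables, only {BrandLoyalty, PriorPurchase} blocks every backdoor path, so it is the unique smallest valid adjustment set.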